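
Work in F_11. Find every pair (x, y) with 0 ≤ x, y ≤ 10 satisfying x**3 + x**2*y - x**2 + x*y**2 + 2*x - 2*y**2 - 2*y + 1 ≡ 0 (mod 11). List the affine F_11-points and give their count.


Affine F_11-points: {(0, 2), (0, 8), (2, 1), (3, 1), (3, 3), (4, 7), (4, 8), (5, 9), (6, 1), (6, 7), (7, 3), (10, 3), (10, 4)}; count = 13.

For each of the 121 pairs (x, y) ∈ F_11², evaluate f(x, y) mod 11. Record the zeros.
  x = 0: [0↦1, 1↦8, 2↦0, 3↦10, 4↦5, 5↦7, 6↦5, 7↦10, 8↦0, 9↦8, 10↦1]  zeros at y ∈ {2, 8}
  x = 1: [0↦3, 1↦1, 2↦8, 3↦2, 4↦5, 5↦6, 6↦5, 7↦2, 8↦8, 9↦1, 10↦3]  zeros at y ∈ ∅
  x = 2: [0↦9, 1↦0, 2↦2, 3↦4, 4↦6, 5↦8, 6↦10, 7↦1, 8↦3, 9↦5, 10↦7]  zeros at y ∈ {1}
  x = 3: [0↦3, 1↦0, 2↦10, 3↦0, 4↦3, 5↦8, 6↦4, 7↦2, 8↦2, 9↦4, 10↦8]  zeros at y ∈ {1, 3}
  x = 4: [0↦2, 1↦7, 2↦5, 3↦7, 4↦2, 5↦1, 6↦4, 7↦0, 8↦0, 9↦4, 10↦1]  zeros at y ∈ {7, 8}
  x = 5: [0↦1, 1↦5, 2↦4, 3↦9, 4↦9, 5↦4, 6↦5, 7↦1, 8↦3, 9↦0, 10↦3]  zeros at y ∈ {9}
  x = 6: [0↦6, 1↦0, 2↦2, 3↦1, 4↦8, 5↦1, 6↦2, 7↦0, 8↦6, 9↦9, 10↦9]  zeros at y ∈ {1, 7}
  x = 7: [0↦1, 1↦9, 2↦5, 3↦0, 4↦5, 5↦9, 6↦1, 7↦3, 8↦4, 9↦4, 10↦3]  zeros at y ∈ {3}
  x = 8: [0↦3, 1↦5, 2↦8, 3↦1, 4↦6, 5↦1, 6↦8, 7↦5, 8↦3, 9↦2, 10↦2]  zeros at y ∈ ∅
  x = 9: [0↦7, 1↦5, 2↦6, 3↦10, 4↦6, 5↦5, 6↦7, 7↦1, 8↦9, 9↦9, 10↦1]  zeros at y ∈ ∅
  x = 10: [0↦8, 1↦4, 2↦5, 3↦0, 4↦0, 5↦5, 6↦4, 7↦8, 8↦6, 9↦9, 10↦6]  zeros at y ∈ {3, 4}
Collecting zeros: affine points = {(0, 2), (0, 8), (2, 1), (3, 1), (3, 3), (4, 7), (4, 8), (5, 9), (6, 1), (6, 7), (7, 3), (10, 3), (10, 4)}.
Total count |C(F_11)_aff| = 13.


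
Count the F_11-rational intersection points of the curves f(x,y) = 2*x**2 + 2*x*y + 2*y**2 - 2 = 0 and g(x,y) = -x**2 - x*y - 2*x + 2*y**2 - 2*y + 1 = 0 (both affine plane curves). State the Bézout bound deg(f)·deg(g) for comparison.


Common zeros: {(9, 4)}; count = 1; Bézout bound = 4.

deg(f) = 2, deg(g) = 2, so Bézout bound = 4.
Scan x ∈ F_11. For each x, list the y ∈ F_11 with f(x, y) ≡ 0 and those with g(x, y) ≡ 0 (mod 11); the common zeros in that column are the intersection.
  x = 0: f ≡ 0 at y ∈ {1, 10}; g ≡ 0 at y ∈ ∅; common: ∅.
  x = 1: f ≡ 0 at y ∈ {0, 10}; g ≡ 0 at y ∈ {2, 5}; common: ∅.
  x = 2: f ≡ 0 at y ∈ {2, 7}; g ≡ 0 at y ∈ ∅; common: ∅.
  x = 3: f ≡ 0 at y ∈ ∅; g ≡ 0 at y ∈ {3, 5}; common: ∅.
  x = 4: f ≡ 0 at y ∈ {9}; g ≡ 0 at y ∈ {7}; common: ∅.
  x = 5: f ≡ 0 at y ∈ ∅; g ≡ 0 at y ∈ ∅; common: ∅.
  x = 6: f ≡ 0 at y ∈ ∅; g ≡ 0 at y ∈ {2}; common: ∅.
  x = 7: f ≡ 0 at y ∈ {2}; g ≡ 0 at y ∈ {4, 6}; common: ∅.
  x = 8: f ≡ 0 at y ∈ ∅; g ≡ 0 at y ∈ ∅; common: ∅.
  x = 9: f ≡ 0 at y ∈ {4, 9}; g ≡ 0 at y ∈ {4, 7}; common: {4}.
  x = 10: f ≡ 0 at y ∈ {0, 1}; g ≡ 0 at y ∈ ∅; common: ∅.
Collecting: common zeros = {(9, 4)}, so the count is 1.
Comparison with the Bézout bound: 1 ≤ 4 = deg(f)·deg(g), as expected for curves with no common component (the affine F_11-count falls short of the bound because intersections may lie at infinity, over extension fields, or carry multiplicity).


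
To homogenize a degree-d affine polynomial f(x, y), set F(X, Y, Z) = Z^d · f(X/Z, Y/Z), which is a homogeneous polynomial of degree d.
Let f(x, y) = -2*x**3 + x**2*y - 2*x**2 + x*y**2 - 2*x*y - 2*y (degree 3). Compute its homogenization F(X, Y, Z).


F(X, Y, Z) = -2*X**3 + X**2*Y - 2*X**2*Z + X*Y**2 - 2*X*Y*Z - 2*Y*Z**2

deg(f) = 3.
Substitute x = X/Z, y = Y/Z into f, then multiply by Z^3.
  monomial -2·x^3·y^0 ↦ -2·X^3·Y^0·Z^0.
  monomial 1·x^2·y^1 ↦ 1·X^2·Y^1·Z^0.
  monomial -2·x^2·y^0 ↦ -2·X^2·Y^0·Z^1.
  monomial 1·x^1·y^2 ↦ 1·X^1·Y^2·Z^0.
  monomial -2·x^1·y^1 ↦ -2·X^1·Y^1·Z^1.
  monomial -2·x^0·y^1 ↦ -2·X^0·Y^1·Z^2.
Collecting: F(X, Y, Z) = -2*X**3 + X**2*Y - 2*X**2*Z + X*Y**2 - 2*X*Y*Z - 2*Y*Z**2.


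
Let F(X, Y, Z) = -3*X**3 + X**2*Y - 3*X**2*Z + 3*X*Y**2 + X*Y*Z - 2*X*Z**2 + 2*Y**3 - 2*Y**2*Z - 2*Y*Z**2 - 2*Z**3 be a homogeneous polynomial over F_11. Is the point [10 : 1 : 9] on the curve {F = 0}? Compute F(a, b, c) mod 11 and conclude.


F(10,1,9) ≡ 9 (mod 11); P is NOT on the curve.

Evaluate F(10, 1, 9) term-by-term (mod 11).
  -3*X**3 ↦ -3·1000·1·1 = -3000
  X**2*Y ↦ 1·100·1·1 = 100
  -3*X**2*Z ↦ -3·100·1·9 = -2700
  3*X*Y**2 ↦ 3·10·1·1 = 30
  X*Y*Z ↦ 1·10·1·9 = 90
  -2*X*Z**2 ↦ -2·10·1·81 = -1620
  2*Y**3 ↦ 2·1·1·1 = 2
  -2*Y**2*Z ↦ -2·1·1·9 = -18
  -2*Y*Z**2 ↦ -2·1·1·81 = -162
  -2*Z**3 ↦ -2·1·1·729 = -1458
Sum: F(10, 1, 9) = (-3000) + (100) + (-2700) + (30) + (90) + (-1620) + (2) + (-18) + (-162) + (-1458) = -8736.
Reducing mod 11: -8736 ≡ 9 (mod 11).
Since F(a, b, c) ≡ 9 ≠ 0 (mod 11), P does NOT lie on the curve.


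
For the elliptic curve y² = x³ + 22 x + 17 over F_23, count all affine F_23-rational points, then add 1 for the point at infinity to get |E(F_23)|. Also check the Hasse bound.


Affine points = {(2, 0), (3, 8), (3, 15), (4, 10), (4, 13), (7, 10), (7, 13), (9, 1), (9, 22), (10, 8), (10, 15), (11, 7), (11, 16), (12, 10), (12, 13), (13, 4), (13, 19), (16, 7), (16, 16), (18, 9), (18, 14), (19, 7), (19, 16), (20, 4), (20, 19)}; affine count = 25; |E(F_23)| = 26.

Discriminant check: Δ ∝ 4a³ + 27b² = 4·22³ + 27·17² = 4·10648 + 27·289 ≡ 2 (mod 23). Nonzero ⇒ E is nonsingular.
For each x ∈ F_23, compute rhs = x³ + 22·x + 17 mod 23, then count y ∈ F_23 with y² ≡ rhs.
  x = 0: rhs = 17, matching y values: none (0 points).
  x = 1: rhs = 17, matching y values: none (0 points).
  x = 2: rhs = 0, matching y values: 0 (1 points).
  x = 3: rhs = 18, matching y values: 8, 15 (2 points).
  x = 4: rhs = 8, matching y values: 10, 13 (2 points).
  x = 5: rhs = 22, matching y values: none (0 points).
  x = 6: rhs = 20, matching y values: none (0 points).
  x = 7: rhs = 8, matching y values: 10, 13 (2 points).
  x = 8: rhs = 15, matching y values: none (0 points).
  x = 9: rhs = 1, matching y values: 1, 22 (2 points).
  x = 10: rhs = 18, matching y values: 8, 15 (2 points).
  x = 11: rhs = 3, matching y values: 7, 16 (2 points).
  x = 12: rhs = 8, matching y values: 10, 13 (2 points).
  x = 13: rhs = 16, matching y values: 4, 19 (2 points).
  x = 14: rhs = 10, matching y values: none (0 points).
  x = 15: rhs = 19, matching y values: none (0 points).
  x = 16: rhs = 3, matching y values: 7, 16 (2 points).
  x = 17: rhs = 14, matching y values: none (0 points).
  x = 18: rhs = 12, matching y values: 9, 14 (2 points).
  x = 19: rhs = 3, matching y values: 7, 16 (2 points).
  x = 20: rhs = 16, matching y values: 4, 19 (2 points).
  x = 21: rhs = 11, matching y values: none (0 points).
  x = 22: rhs = 17, matching y values: none (0 points).
Total affine count: 25.
Full point count |E(F_23)| = 25 + 1 = 26.
Hasse bound: |26 − (23+1)| = |2| = 2 ≤ 2√23 ≈ 9.5917 ✓.


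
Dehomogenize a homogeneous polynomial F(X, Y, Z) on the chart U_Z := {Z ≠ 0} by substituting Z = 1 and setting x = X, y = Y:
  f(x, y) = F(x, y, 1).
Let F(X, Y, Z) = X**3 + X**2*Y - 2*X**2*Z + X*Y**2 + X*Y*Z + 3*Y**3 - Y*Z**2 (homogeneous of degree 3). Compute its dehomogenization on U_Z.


f(x, y) = x**3 + x**2*y - 2*x**2 + x*y**2 + x*y + 3*y**3 - y

On U_Z we set Z = 1. Each monomial c·X^i·Y^j·Z^k in F becomes c·x^i·y^j·1^k = c·x^i·y^j.
Substituting Z = 1: F(X, Y, 1) = x**3 + x**2*y - 2*x**2 + x*y**2 + x*y + 3*y**3 - y.
Note: deg(f) ≤ deg(F) = 3; strict inequality happens when F is divisible by Z (lost terms).


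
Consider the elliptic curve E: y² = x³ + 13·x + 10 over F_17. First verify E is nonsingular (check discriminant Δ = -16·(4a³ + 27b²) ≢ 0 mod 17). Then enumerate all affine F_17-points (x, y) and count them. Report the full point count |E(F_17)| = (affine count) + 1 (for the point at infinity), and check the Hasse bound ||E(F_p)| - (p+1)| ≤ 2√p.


Affine points = {(3, 5), (3, 12), (5, 8), (5, 9), (6, 7), (6, 10), (7, 6), (7, 11), (10, 1), (10, 16), (13, 8), (13, 9), (16, 8), (16, 9)}; affine count = 14; |E(F_17)| = 15.

Discriminant check: Δ ∝ 4a³ + 27b² = 4·13³ + 27·10² = 4·2197 + 27·100 ≡ 13 (mod 17). Nonzero ⇒ E is nonsingular.
For each x ∈ F_17, compute rhs = x³ + 13·x + 10 mod 17, then count y ∈ F_17 with y² ≡ rhs.
  x = 0: rhs = 10, matching y values: none (0 points).
  x = 1: rhs = 7, matching y values: none (0 points).
  x = 2: rhs = 10, matching y values: none (0 points).
  x = 3: rhs = 8, matching y values: 5, 12 (2 points).
  x = 4: rhs = 7, matching y values: none (0 points).
  x = 5: rhs = 13, matching y values: 8, 9 (2 points).
  x = 6: rhs = 15, matching y values: 7, 10 (2 points).
  x = 7: rhs = 2, matching y values: 6, 11 (2 points).
  x = 8: rhs = 14, matching y values: none (0 points).
  x = 9: rhs = 6, matching y values: none (0 points).
  x = 10: rhs = 1, matching y values: 1, 16 (2 points).
  x = 11: rhs = 5, matching y values: none (0 points).
  x = 12: rhs = 7, matching y values: none (0 points).
  x = 13: rhs = 13, matching y values: 8, 9 (2 points).
  x = 14: rhs = 12, matching y values: none (0 points).
  x = 15: rhs = 10, matching y values: none (0 points).
  x = 16: rhs = 13, matching y values: 8, 9 (2 points).
Total affine count: 14.
Full point count |E(F_17)| = 14 + 1 = 15.
Hasse bound: |15 − (17+1)| = |-3| = 3 ≤ 2√17 ≈ 8.2462 ✓.


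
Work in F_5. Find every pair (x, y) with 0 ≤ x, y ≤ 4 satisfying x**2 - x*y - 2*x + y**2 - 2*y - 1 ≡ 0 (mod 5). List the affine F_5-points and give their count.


Affine F_5-points: {(2, 2)}; count = 1.

For each of the 25 pairs (x, y) ∈ F_5², evaluate f(x, y) mod 5. Record the zeros.
  x = 0: [0↦4, 1↦3, 2↦4, 3↦2, 4↦2]  zeros at y ∈ ∅
  x = 1: [0↦3, 1↦1, 2↦1, 3↦3, 4↦2]  zeros at y ∈ ∅
  x = 2: [0↦4, 1↦1, 2↦0, 3↦1, 4↦4]  zeros at y ∈ {2}
  x = 3: [0↦2, 1↦3, 2↦1, 3↦1, 4↦3]  zeros at y ∈ ∅
  x = 4: [0↦2, 1↦2, 2↦4, 3↦3, 4↦4]  zeros at y ∈ ∅
Collecting zeros: affine points = {(2, 2)}.
Total count |C(F_5)_aff| = 1.


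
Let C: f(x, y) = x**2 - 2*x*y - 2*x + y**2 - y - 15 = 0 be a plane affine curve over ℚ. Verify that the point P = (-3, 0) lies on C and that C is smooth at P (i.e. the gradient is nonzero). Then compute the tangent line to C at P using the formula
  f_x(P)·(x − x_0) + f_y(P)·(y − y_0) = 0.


Tangent line at P: -8*x + 5*y - 24 = 0.

Step 1: f(-3, 0) = 0, so P lies on C.
Step 2: partial derivatives
  f_x(x, y) = 2*x - 2*y - 2, f_y(x, y) = -2*x + 2*y - 1.
  f_x(P) = -8, f_y(P) = 5 (gradient nonzero, so P is smooth).
Step 3: tangent line at P: -8·(x − -3) + 5·(y − 0) = 0.
Expanding: -8*x + 5*y - 24 = 0.


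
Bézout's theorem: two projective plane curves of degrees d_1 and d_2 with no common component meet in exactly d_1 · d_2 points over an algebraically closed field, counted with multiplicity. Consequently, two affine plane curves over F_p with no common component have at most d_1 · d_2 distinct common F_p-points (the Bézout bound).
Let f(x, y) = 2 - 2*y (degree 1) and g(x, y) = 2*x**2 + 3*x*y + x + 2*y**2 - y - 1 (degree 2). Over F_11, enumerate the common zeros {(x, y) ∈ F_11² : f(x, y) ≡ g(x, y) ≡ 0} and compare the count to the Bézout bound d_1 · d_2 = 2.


Common zeros: {(0, 1), (9, 1)}; count = 2; Bézout bound = 2.

deg(f) = 1, deg(g) = 2, so Bézout bound = 2.
Scan x ∈ F_11. For each x, list the y ∈ F_11 with f(x, y) ≡ 0 and those with g(x, y) ≡ 0 (mod 11); the common zeros in that column are the intersection.
  x = 0: f ≡ 0 at y ∈ {1}; g ≡ 0 at y ∈ {1, 5}; common: {1}.
  x = 1: f ≡ 0 at y ∈ {1}; g ≡ 0 at y ∈ ∅; common: ∅.
  x = 2: f ≡ 0 at y ∈ {1}; g ≡ 0 at y ∈ ∅; common: ∅.
  x = 3: f ≡ 0 at y ∈ {1}; g ≡ 0 at y ∈ {2, 5}; common: ∅.
  x = 4: f ≡ 0 at y ∈ {1}; g ≡ 0 at y ∈ ∅; common: ∅.
  x = 5: f ≡ 0 at y ∈ {1}; g ≡ 0 at y ∈ ∅; common: ∅.
  x = 6: f ≡ 0 at y ∈ {1}; g ≡ 0 at y ∈ {0, 8}; common: ∅.
  x = 7: f ≡ 0 at y ∈ {1}; g ≡ 0 at y ∈ ∅; common: ∅.
  x = 8: f ≡ 0 at y ∈ {1}; g ≡ 0 at y ∈ ∅; common: ∅.
  x = 9: f ≡ 0 at y ∈ {1}; g ≡ 0 at y ∈ {1, 8}; common: {1}.
  x = 10: f ≡ 0 at y ∈ {1}; g ≡ 0 at y ∈ {0, 2}; common: ∅.
Collecting: common zeros = {(0, 1), (9, 1)}, so the count is 2.
Comparison with the Bézout bound: 2 ≤ 2 = deg(f)·deg(g), as expected for curves with no common component (the bound is attained).


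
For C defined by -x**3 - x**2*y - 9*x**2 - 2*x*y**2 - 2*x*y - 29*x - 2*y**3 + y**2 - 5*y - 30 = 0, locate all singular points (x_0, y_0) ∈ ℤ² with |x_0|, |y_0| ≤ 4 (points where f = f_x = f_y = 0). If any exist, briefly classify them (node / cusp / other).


Singular points: {(-3, 1)}; classification: node.

Compute partial derivatives:
  f_x = -3*x**2 - 2*x*y - 18*x - 2*y**2 - 2*y - 29.
  f_y = -x**2 - 4*x*y - 2*x - 6*y**2 + 2*y - 5.
Scan x_0 ∈ {−4, ..., 4}. For each x_0, f_y(x_0, y) is a polynomial in y; find its integer roots y ∈ {−4, ..., 4}, then test f_x and f at those candidates.
  x = -4: f_y(-4, y) = -6*y**2 + 18*y - 13; no integer root y with |y| ≤ 4.
  x = -3: f_y(-3, y) = -6*y**2 + 14*y - 8; vanishes at y ∈ {1}. (-3, 1): f_x = 0, f = 0 — SINGULAR.
  x = -2: f_y(-2, y) = -6*y**2 + 10*y - 5; no integer root y with |y| ≤ 4.
  x = -1: f_y(-1, y) = -6*y**2 + 6*y - 4; no integer root y with |y| ≤ 4.
  x = 0: f_y(0, y) = -6*y**2 + 2*y - 5; no integer root y with |y| ≤ 4.
  x = 1: f_y(1, y) = -6*y**2 - 2*y - 8; no integer root y with |y| ≤ 4.
  x = 2: f_y(2, y) = -6*y**2 - 6*y - 13; no integer root y with |y| ≤ 4.
  x = 3: f_y(3, y) = -6*y**2 - 10*y - 20; no integer root y with |y| ≤ 4.
  x = 4: f_y(4, y) = -6*y**2 - 14*y - 29; no integer root y with |y| ≤ 4.
Only singular point on the grid: (-3, 1).
Classify: substitute x = -3 + u, y = 1 + v and expand: f = -u**3 - u**2*v - u**2 - 2*u*v**2 - 2*v**3 + v**2.
No constant or linear terms (consistent with a singular point). Quadratic part: -u**2 + v**2. Cubic part: -u**3 - u**2*v - 2*u*v**2 - 2*v**3.
The quadratic part v**2 - u**2 = (v − u)(v + u) splits into two distinct linear factors, so there are two distinct tangent lines y − 1 = ±(x − -3) — this is a node (ordinary double point).
Classification: node.


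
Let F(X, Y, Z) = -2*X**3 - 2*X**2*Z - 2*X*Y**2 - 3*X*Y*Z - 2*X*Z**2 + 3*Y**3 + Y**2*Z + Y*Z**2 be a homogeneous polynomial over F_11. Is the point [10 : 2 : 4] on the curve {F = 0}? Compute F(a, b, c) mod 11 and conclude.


F(10,2,4) ≡ 9 (mod 11); P is NOT on the curve.

Evaluate F(10, 2, 4) term-by-term (mod 11).
  -2*X**3 ↦ -2·1000·1·1 = -2000
  -2*X**2*Z ↦ -2·100·1·4 = -800
  -2*X*Y**2 ↦ -2·10·4·1 = -80
  -3*X*Y*Z ↦ -3·10·2·4 = -240
  -2*X*Z**2 ↦ -2·10·1·16 = -320
  3*Y**3 ↦ 3·1·8·1 = 24
  Y**2*Z ↦ 1·1·4·4 = 16
  Y*Z**2 ↦ 1·1·2·16 = 32
Sum: F(10, 2, 4) = (-2000) + (-800) + (-80) + (-240) + (-320) + (24) + (16) + (32) = -3368.
Reducing mod 11: -3368 ≡ 9 (mod 11).
Since F(a, b, c) ≡ 9 ≠ 0 (mod 11), P does NOT lie on the curve.


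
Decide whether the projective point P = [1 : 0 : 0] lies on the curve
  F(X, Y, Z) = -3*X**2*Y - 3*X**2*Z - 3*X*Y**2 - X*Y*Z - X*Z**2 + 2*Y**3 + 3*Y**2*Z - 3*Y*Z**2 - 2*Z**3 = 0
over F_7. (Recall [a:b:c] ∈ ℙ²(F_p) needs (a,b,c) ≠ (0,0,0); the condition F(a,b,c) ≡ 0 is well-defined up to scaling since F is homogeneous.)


F(1,0,0) ≡ 0 (mod 7); P is on the curve.

Evaluate F(1, 0, 0) term-by-term (mod 7).
  -3*X**2*Y ↦ -3·1·0·1 = 0
  -3*X**2*Z ↦ -3·1·1·0 = 0
  -3*X*Y**2 ↦ -3·1·0·1 = 0
  -X*Y*Z ↦ -1·1·0·0 = 0
  -X*Z**2 ↦ -1·1·1·0 = 0
  2*Y**3 ↦ 2·1·0·1 = 0
  3*Y**2*Z ↦ 3·1·0·0 = 0
  -3*Y*Z**2 ↦ -3·1·0·0 = 0
  -2*Z**3 ↦ -2·1·1·0 = 0
Sum: F(1, 0, 0) = (0) + (0) + (0) + (0) + (0) + (0) + (0) + (0) + (0) = 0.
Reducing mod 7: 0 ≡ 0 (mod 7).
Since F(a, b, c) ≡ 0 (mod 7), P lies on the curve.


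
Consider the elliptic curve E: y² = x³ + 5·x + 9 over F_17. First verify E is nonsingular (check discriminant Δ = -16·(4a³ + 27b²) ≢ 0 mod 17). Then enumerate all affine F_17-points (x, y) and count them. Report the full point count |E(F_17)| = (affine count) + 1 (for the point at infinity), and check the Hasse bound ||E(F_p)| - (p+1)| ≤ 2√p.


Affine points = {(0, 3), (0, 14), (1, 7), (1, 10), (3, 0), (4, 5), (4, 12), (6, 0), (7, 8), (7, 9), (8, 0), (9, 1), (9, 16), (11, 1), (11, 16), (14, 1), (14, 16), (15, 5), (15, 12)}; affine count = 19; |E(F_17)| = 20.

Discriminant check: Δ ∝ 4a³ + 27b² = 4·5³ + 27·9² = 4·125 + 27·81 ≡ 1 (mod 17). Nonzero ⇒ E is nonsingular.
For each x ∈ F_17, compute rhs = x³ + 5·x + 9 mod 17, then count y ∈ F_17 with y² ≡ rhs.
  x = 0: rhs = 9, matching y values: 3, 14 (2 points).
  x = 1: rhs = 15, matching y values: 7, 10 (2 points).
  x = 2: rhs = 10, matching y values: none (0 points).
  x = 3: rhs = 0, matching y values: 0 (1 points).
  x = 4: rhs = 8, matching y values: 5, 12 (2 points).
  x = 5: rhs = 6, matching y values: none (0 points).
  x = 6: rhs = 0, matching y values: 0 (1 points).
  x = 7: rhs = 13, matching y values: 8, 9 (2 points).
  x = 8: rhs = 0, matching y values: 0 (1 points).
  x = 9: rhs = 1, matching y values: 1, 16 (2 points).
  x = 10: rhs = 5, matching y values: none (0 points).
  x = 11: rhs = 1, matching y values: 1, 16 (2 points).
  x = 12: rhs = 12, matching y values: none (0 points).
  x = 13: rhs = 10, matching y values: none (0 points).
  x = 14: rhs = 1, matching y values: 1, 16 (2 points).
  x = 15: rhs = 8, matching y values: 5, 12 (2 points).
  x = 16: rhs = 3, matching y values: none (0 points).
Total affine count: 19.
Full point count |E(F_17)| = 19 + 1 = 20.
Hasse bound: |20 − (17+1)| = |2| = 2 ≤ 2√17 ≈ 8.2462 ✓.


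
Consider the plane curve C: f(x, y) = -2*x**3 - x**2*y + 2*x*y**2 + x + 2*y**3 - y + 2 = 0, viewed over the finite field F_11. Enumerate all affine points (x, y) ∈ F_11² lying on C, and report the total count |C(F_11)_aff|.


Affine F_11-points: {(2, 1), (3, 6), (4, 4), (4, 10), (5, 10), (8, 6), (8, 9), (8, 10), (10, 3)}; count = 9.

For each of the 121 pairs (x, y) ∈ F_11², evaluate f(x, y) mod 11. Record the zeros.
  x = 0: [0↦2, 1↦3, 2↦5, 3↦9, 4↦5, 5↦5, 6↦10, 7↦10, 8↦6, 9↦10, 10↦1]  zeros at y ∈ ∅
  x = 1: [0↦1, 1↦3, 2↦10, 3↦1, 4↦10, 5↦5, 6↦9, 7↦1, 8↦4, 9↦8, 10↦3]  zeros at y ∈ ∅
  x = 2: [0↦10, 1↦0, 2↦10, 3↦8, 4↦6, 5↦5, 6↦6, 7↦10, 8↦7, 9↦9, 10↦6]  zeros at y ∈ {1}
  x = 3: [0↦6, 1↦4, 2↦4, 3↦7, 4↦3, 5↦4, 6↦0, 7↦3, 8↦3, 9↦1, 10↦9]  zeros at y ∈ {6}
  x = 4: [0↦10, 1↦3, 2↦2, 3↦8, 4↦0, 5↦1, 6↦1, 7↦1, 8↦2, 9↦5, 10↦0]  zeros at y ∈ {4, 10}
  x = 5: [0↦10, 1↦7, 2↦3, 3↦10, 4↦7, 5↦6, 6↦8, 7↦3, 8↦3, 9↦9, 10↦0]  zeros at y ∈ {10}
  x = 6: [0↦5, 1↦4, 2↦6, 3↦1, 4↦1, 5↦7, 6↦9, 7↦8, 8↦5, 9↦1, 10↦8]  zeros at y ∈ ∅
  x = 7: [0↦5, 1↦4, 2↦10, 3↦2, 4↦3, 5↦3, 6↦3, 7↦4, 8↦7, 9↦2, 10↦1]  zeros at y ∈ ∅
  x = 8: [0↦9, 1↦6, 2↦3, 3↦1, 4↦1, 5↦4, 6↦0, 7↦1, 8↦8, 9↦0, 10↦0]  zeros at y ∈ {6, 9, 10}
  x = 9: [0↦5, 1↦9, 2↦6, 3↦8, 4↦5, 5↦9, 6↦10, 7↦9, 8↦7, 9↦5, 10↦4]  zeros at y ∈ ∅
  x = 10: [0↦3, 1↦1, 2↦7, 3↦0, 4↦3, 5↦6, 6↦10, 7↦5, 8↦3, 9↦5, 10↦1]  zeros at y ∈ {3}
Collecting zeros: affine points = {(2, 1), (3, 6), (4, 4), (4, 10), (5, 10), (8, 6), (8, 9), (8, 10), (10, 3)}.
Total count |C(F_11)_aff| = 9.


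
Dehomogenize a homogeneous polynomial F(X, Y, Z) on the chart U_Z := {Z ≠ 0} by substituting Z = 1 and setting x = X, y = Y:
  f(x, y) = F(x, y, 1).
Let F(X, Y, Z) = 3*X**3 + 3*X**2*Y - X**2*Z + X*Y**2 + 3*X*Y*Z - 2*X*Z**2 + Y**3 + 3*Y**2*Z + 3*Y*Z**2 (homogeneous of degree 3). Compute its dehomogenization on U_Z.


f(x, y) = 3*x**3 + 3*x**2*y - x**2 + x*y**2 + 3*x*y - 2*x + y**3 + 3*y**2 + 3*y

On U_Z we set Z = 1. Each monomial c·X^i·Y^j·Z^k in F becomes c·x^i·y^j·1^k = c·x^i·y^j.
Substituting Z = 1: F(X, Y, 1) = 3*x**3 + 3*x**2*y - x**2 + x*y**2 + 3*x*y - 2*x + y**3 + 3*y**2 + 3*y.
Note: deg(f) ≤ deg(F) = 3; strict inequality happens when F is divisible by Z (lost terms).


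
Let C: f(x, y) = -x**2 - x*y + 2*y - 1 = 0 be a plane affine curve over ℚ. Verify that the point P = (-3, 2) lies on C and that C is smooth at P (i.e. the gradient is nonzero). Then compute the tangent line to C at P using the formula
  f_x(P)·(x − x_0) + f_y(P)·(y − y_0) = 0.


Tangent line at P: 4*x + 5*y + 2 = 0.

Step 1: f(-3, 2) = 0, so P lies on C.
Step 2: partial derivatives
  f_x(x, y) = -2*x - y, f_y(x, y) = 2 - x.
  f_x(P) = 4, f_y(P) = 5 (gradient nonzero, so P is smooth).
Step 3: tangent line at P: 4·(x − -3) + 5·(y − 2) = 0.
Expanding: 4*x + 5*y + 2 = 0.


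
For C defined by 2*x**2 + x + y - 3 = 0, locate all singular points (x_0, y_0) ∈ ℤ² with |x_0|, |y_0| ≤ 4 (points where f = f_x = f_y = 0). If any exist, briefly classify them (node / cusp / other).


No singular points in the scanned grid; C is smooth there.

Compute partial derivatives:
  f_x = 4*x + 1.
  f_y = 1.
f_y = 1 is a nonzero constant, so f_y never vanishes: no point (x, y) can satisfy f = f_x = f_y = 0. In particular no (x, y) ∈ {−4, ..., 4}² is singular; the curve is smooth.


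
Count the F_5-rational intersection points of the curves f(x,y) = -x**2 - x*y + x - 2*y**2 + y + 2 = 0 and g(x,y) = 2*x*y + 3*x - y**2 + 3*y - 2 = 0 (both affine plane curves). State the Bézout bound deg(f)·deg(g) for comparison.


Common zeros: {(1, 1), (1, 4), (4, 0), (4, 1)}; count = 4; Bézout bound = 4.

deg(f) = 2, deg(g) = 2, so Bézout bound = 4.
Scan x ∈ F_5. For each x, list the y ∈ F_5 with f(x, y) ≡ 0 and those with g(x, y) ≡ 0 (mod 5); the common zeros in that column are the intersection.
  x = 0: f ≡ 0 at y ∈ ∅; g ≡ 0 at y ∈ {1, 2}; common: ∅.
  x = 1: f ≡ 0 at y ∈ {1, 4}; g ≡ 0 at y ∈ {1, 4}; common: {1, 4}.
  x = 2: f ≡ 0 at y ∈ {0, 2}; g ≡ 0 at y ∈ {1}; common: ∅.
  x = 3: f ≡ 0 at y ∈ ∅; g ≡ 0 at y ∈ {1, 3}; common: ∅.
  x = 4: f ≡ 0 at y ∈ {0, 1}; g ≡ 0 at y ∈ {0, 1}; common: {0, 1}.
Collecting: common zeros = {(1, 1), (1, 4), (4, 0), (4, 1)}, so the count is 4.
Comparison with the Bézout bound: 4 ≤ 4 = deg(f)·deg(g), as expected for curves with no common component (the bound is attained).


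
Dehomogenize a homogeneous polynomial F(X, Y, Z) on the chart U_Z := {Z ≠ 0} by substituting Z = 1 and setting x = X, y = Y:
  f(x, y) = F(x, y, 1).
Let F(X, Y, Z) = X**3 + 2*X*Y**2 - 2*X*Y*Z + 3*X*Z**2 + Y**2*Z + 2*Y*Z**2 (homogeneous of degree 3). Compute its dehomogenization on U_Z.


f(x, y) = x**3 + 2*x*y**2 - 2*x*y + 3*x + y**2 + 2*y

On U_Z we set Z = 1. Each monomial c·X^i·Y^j·Z^k in F becomes c·x^i·y^j·1^k = c·x^i·y^j.
Substituting Z = 1: F(X, Y, 1) = x**3 + 2*x*y**2 - 2*x*y + 3*x + y**2 + 2*y.
Note: deg(f) ≤ deg(F) = 3; strict inequality happens when F is divisible by Z (lost terms).


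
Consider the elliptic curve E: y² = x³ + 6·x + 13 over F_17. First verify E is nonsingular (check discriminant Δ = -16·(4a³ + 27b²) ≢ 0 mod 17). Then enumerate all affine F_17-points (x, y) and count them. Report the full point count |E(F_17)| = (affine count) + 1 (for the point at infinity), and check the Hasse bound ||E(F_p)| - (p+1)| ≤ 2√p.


Affine points = {(0, 8), (0, 9), (2, 4), (2, 13), (4, 4), (4, 13), (5, 7), (5, 10), (10, 6), (10, 11), (11, 4), (11, 13), (14, 6), (14, 11)}; affine count = 14; |E(F_17)| = 15.

Discriminant check: Δ ∝ 4a³ + 27b² = 4·6³ + 27·13² = 4·216 + 27·169 ≡ 4 (mod 17). Nonzero ⇒ E is nonsingular.
For each x ∈ F_17, compute rhs = x³ + 6·x + 13 mod 17, then count y ∈ F_17 with y² ≡ rhs.
  x = 0: rhs = 13, matching y values: 8, 9 (2 points).
  x = 1: rhs = 3, matching y values: none (0 points).
  x = 2: rhs = 16, matching y values: 4, 13 (2 points).
  x = 3: rhs = 7, matching y values: none (0 points).
  x = 4: rhs = 16, matching y values: 4, 13 (2 points).
  x = 5: rhs = 15, matching y values: 7, 10 (2 points).
  x = 6: rhs = 10, matching y values: none (0 points).
  x = 7: rhs = 7, matching y values: none (0 points).
  x = 8: rhs = 12, matching y values: none (0 points).
  x = 9: rhs = 14, matching y values: none (0 points).
  x = 10: rhs = 2, matching y values: 6, 11 (2 points).
  x = 11: rhs = 16, matching y values: 4, 13 (2 points).
  x = 12: rhs = 11, matching y values: none (0 points).
  x = 13: rhs = 10, matching y values: none (0 points).
  x = 14: rhs = 2, matching y values: 6, 11 (2 points).
  x = 15: rhs = 10, matching y values: none (0 points).
  x = 16: rhs = 6, matching y values: none (0 points).
Total affine count: 14.
Full point count |E(F_17)| = 14 + 1 = 15.
Hasse bound: |15 − (17+1)| = |-3| = 3 ≤ 2√17 ≈ 8.2462 ✓.


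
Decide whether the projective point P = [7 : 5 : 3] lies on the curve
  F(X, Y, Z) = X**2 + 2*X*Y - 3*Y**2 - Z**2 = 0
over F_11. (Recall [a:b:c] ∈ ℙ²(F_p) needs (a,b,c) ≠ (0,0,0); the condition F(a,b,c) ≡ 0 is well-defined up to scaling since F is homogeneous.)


F(7,5,3) ≡ 2 (mod 11); P is NOT on the curve.

Evaluate F(7, 5, 3) term-by-term (mod 11).
  X**2 ↦ 1·49·1·1 = 49
  2*X*Y ↦ 2·7·5·1 = 70
  -3*Y**2 ↦ -3·1·25·1 = -75
  -Z**2 ↦ -1·1·1·9 = -9
Sum: F(7, 5, 3) = (49) + (70) + (-75) + (-9) = 35.
Reducing mod 11: 35 ≡ 2 (mod 11).
Since F(a, b, c) ≡ 2 ≠ 0 (mod 11), P does NOT lie on the curve.


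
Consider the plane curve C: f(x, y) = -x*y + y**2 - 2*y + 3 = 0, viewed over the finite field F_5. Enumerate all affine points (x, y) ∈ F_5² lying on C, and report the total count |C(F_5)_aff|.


Affine F_5-points: {(2, 1), (2, 3), (4, 2), (4, 4)}; count = 4.

For each of the 25 pairs (x, y) ∈ F_5², evaluate f(x, y) mod 5. Record the zeros.
  x = 0: [0↦3, 1↦2, 2↦3, 3↦1, 4↦1]  zeros at y ∈ ∅
  x = 1: [0↦3, 1↦1, 2↦1, 3↦3, 4↦2]  zeros at y ∈ ∅
  x = 2: [0↦3, 1↦0, 2↦4, 3↦0, 4↦3]  zeros at y ∈ {1, 3}
  x = 3: [0↦3, 1↦4, 2↦2, 3↦2, 4↦4]  zeros at y ∈ ∅
  x = 4: [0↦3, 1↦3, 2↦0, 3↦4, 4↦0]  zeros at y ∈ {2, 4}
Collecting zeros: affine points = {(2, 1), (2, 3), (4, 2), (4, 4)}.
Total count |C(F_5)_aff| = 4.


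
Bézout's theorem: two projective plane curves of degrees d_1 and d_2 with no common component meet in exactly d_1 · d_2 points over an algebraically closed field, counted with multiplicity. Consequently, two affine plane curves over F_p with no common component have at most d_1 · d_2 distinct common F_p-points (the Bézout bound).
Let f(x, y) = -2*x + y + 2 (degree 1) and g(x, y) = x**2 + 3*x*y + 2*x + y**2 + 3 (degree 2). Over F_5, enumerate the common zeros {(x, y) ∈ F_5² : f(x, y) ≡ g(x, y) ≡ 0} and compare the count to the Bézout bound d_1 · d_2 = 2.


Common zeros: {(3, 4), (4, 1)}; count = 2; Bézout bound = 2.

deg(f) = 1, deg(g) = 2, so Bézout bound = 2.
Scan x ∈ F_5. For each x, list the y ∈ F_5 with f(x, y) ≡ 0 and those with g(x, y) ≡ 0 (mod 5); the common zeros in that column are the intersection.
  x = 0: f ≡ 0 at y ∈ {3}; g ≡ 0 at y ∈ ∅; common: ∅.
  x = 1: f ≡ 0 at y ∈ {0}; g ≡ 0 at y ∈ {1}; common: ∅.
  x = 2: f ≡ 0 at y ∈ {2}; g ≡ 0 at y ∈ ∅; common: ∅.
  x = 3: f ≡ 0 at y ∈ {4}; g ≡ 0 at y ∈ {2, 4}; common: {4}.
  x = 4: f ≡ 0 at y ∈ {1}; g ≡ 0 at y ∈ {1, 2}; common: {1}.
Collecting: common zeros = {(3, 4), (4, 1)}, so the count is 2.
Comparison with the Bézout bound: 2 ≤ 2 = deg(f)·deg(g), as expected for curves with no common component (the bound is attained).


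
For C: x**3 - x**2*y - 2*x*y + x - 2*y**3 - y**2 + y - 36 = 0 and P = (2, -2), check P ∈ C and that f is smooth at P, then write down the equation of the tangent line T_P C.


Tangent line at P: 25*x - 27*y - 104 = 0.

Step 1: f(2, -2) = 0, so P lies on C.
Step 2: partial derivatives
  f_x(x, y) = 3*x**2 - 2*x*y - 2*y + 1, f_y(x, y) = -x**2 - 2*x - 6*y**2 - 2*y + 1.
  f_x(P) = 25, f_y(P) = -27 (gradient nonzero, so P is smooth).
Step 3: tangent line at P: 25·(x − 2) + -27·(y − -2) = 0.
Expanding: 25*x - 27*y - 104 = 0.


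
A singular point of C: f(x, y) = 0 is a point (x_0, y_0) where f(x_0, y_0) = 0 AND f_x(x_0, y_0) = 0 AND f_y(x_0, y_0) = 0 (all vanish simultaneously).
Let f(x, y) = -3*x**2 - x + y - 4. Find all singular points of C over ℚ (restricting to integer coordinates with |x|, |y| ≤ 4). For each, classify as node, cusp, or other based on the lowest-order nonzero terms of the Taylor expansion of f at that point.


No singular points in the scanned grid; C is smooth there.

Compute partial derivatives:
  f_x = -6*x - 1.
  f_y = 1.
f_y = 1 is a nonzero constant, so f_y never vanishes: no point (x, y) can satisfy f = f_x = f_y = 0. In particular no (x, y) ∈ {−4, ..., 4}² is singular; the curve is smooth.


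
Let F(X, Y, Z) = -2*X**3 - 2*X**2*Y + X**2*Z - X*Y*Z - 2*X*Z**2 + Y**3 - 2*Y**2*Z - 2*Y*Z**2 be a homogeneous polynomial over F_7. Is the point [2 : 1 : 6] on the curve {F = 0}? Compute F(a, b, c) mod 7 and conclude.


F(2,1,6) ≡ 6 (mod 7); P is NOT on the curve.

Evaluate F(2, 1, 6) term-by-term (mod 7).
  -2*X**3 ↦ -2·8·1·1 = -16
  -2*X**2*Y ↦ -2·4·1·1 = -8
  X**2*Z ↦ 1·4·1·6 = 24
  -X*Y*Z ↦ -1·2·1·6 = -12
  -2*X*Z**2 ↦ -2·2·1·36 = -144
  Y**3 ↦ 1·1·1·1 = 1
  -2*Y**2*Z ↦ -2·1·1·6 = -12
  -2*Y*Z**2 ↦ -2·1·1·36 = -72
Sum: F(2, 1, 6) = (-16) + (-8) + (24) + (-12) + (-144) + (1) + (-12) + (-72) = -239.
Reducing mod 7: -239 ≡ 6 (mod 7).
Since F(a, b, c) ≡ 6 ≠ 0 (mod 7), P does NOT lie on the curve.


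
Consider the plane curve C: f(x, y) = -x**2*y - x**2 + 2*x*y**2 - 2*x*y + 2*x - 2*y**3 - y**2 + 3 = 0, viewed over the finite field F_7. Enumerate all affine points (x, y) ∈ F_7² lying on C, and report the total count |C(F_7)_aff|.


Affine F_7-points: {(0, 1), (1, 1), (1, 2), (3, 0), (4, 6), (6, 0)}; count = 6.

For each of the 49 pairs (x, y) ∈ F_7², evaluate f(x, y) mod 7. Record the zeros.
  x = 0: [0↦3, 1↦0, 2↦4, 3↦3, 4↦6, 5↦1, 6↦4]  zeros at y ∈ {1}
  x = 1: [0↦4, 1↦0, 2↦0, 3↦6, 4↦6, 5↦2, 6↦3]  zeros at y ∈ {1, 2}
  x = 2: [0↦3, 1↦3, 2↦4, 3↦1, 4↦3, 5↦5, 6↦2]  zeros at y ∈ ∅
  x = 3: [0↦0, 1↦2, 2↦2, 3↦2, 4↦4, 5↦3, 6↦1]  zeros at y ∈ {0}
  x = 4: [0↦2, 1↦4, 2↦1, 3↦2, 4↦2, 5↦3, 6↦0]  zeros at y ∈ {6}
  x = 5: [0↦2, 1↦2, 2↦1, 3↦1, 4↦4, 5↦5, 6↦6]  zeros at y ∈ ∅
  x = 6: [0↦0, 1↦3, 2↦2, 3↦6, 4↦3, 5↦2, 6↦5]  zeros at y ∈ {0}
Collecting zeros: affine points = {(0, 1), (1, 1), (1, 2), (3, 0), (4, 6), (6, 0)}.
Total count |C(F_7)_aff| = 6.


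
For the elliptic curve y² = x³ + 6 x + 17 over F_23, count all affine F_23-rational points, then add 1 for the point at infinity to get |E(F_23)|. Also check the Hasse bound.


Affine points = {(1, 1), (1, 22), (3, 4), (3, 19), (4, 6), (4, 17), (6, 4), (6, 19), (8, 5), (8, 18), (9, 8), (9, 15), (12, 0), (14, 4), (14, 19), (15, 3), (15, 20), (16, 0), (17, 8), (17, 15), (18, 0), (20, 8), (20, 15)}; affine count = 23; |E(F_23)| = 24.

Discriminant check: Δ ∝ 4a³ + 27b² = 4·6³ + 27·17² = 4·216 + 27·289 ≡ 19 (mod 23). Nonzero ⇒ E is nonsingular.
For each x ∈ F_23, compute rhs = x³ + 6·x + 17 mod 23, then count y ∈ F_23 with y² ≡ rhs.
  x = 0: rhs = 17, matching y values: none (0 points).
  x = 1: rhs = 1, matching y values: 1, 22 (2 points).
  x = 2: rhs = 14, matching y values: none (0 points).
  x = 3: rhs = 16, matching y values: 4, 19 (2 points).
  x = 4: rhs = 13, matching y values: 6, 17 (2 points).
  x = 5: rhs = 11, matching y values: none (0 points).
  x = 6: rhs = 16, matching y values: 4, 19 (2 points).
  x = 7: rhs = 11, matching y values: none (0 points).
  x = 8: rhs = 2, matching y values: 5, 18 (2 points).
  x = 9: rhs = 18, matching y values: 8, 15 (2 points).
  x = 10: rhs = 19, matching y values: none (0 points).
  x = 11: rhs = 11, matching y values: none (0 points).
  x = 12: rhs = 0, matching y values: 0 (1 points).
  x = 13: rhs = 15, matching y values: none (0 points).
  x = 14: rhs = 16, matching y values: 4, 19 (2 points).
  x = 15: rhs = 9, matching y values: 3, 20 (2 points).
  x = 16: rhs = 0, matching y values: 0 (1 points).
  x = 17: rhs = 18, matching y values: 8, 15 (2 points).
  x = 18: rhs = 0, matching y values: 0 (1 points).
  x = 19: rhs = 21, matching y values: none (0 points).
  x = 20: rhs = 18, matching y values: 8, 15 (2 points).
  x = 21: rhs = 20, matching y values: none (0 points).
  x = 22: rhs = 10, matching y values: none (0 points).
Total affine count: 23.
Full point count |E(F_23)| = 23 + 1 = 24.
Hasse bound: |24 − (23+1)| = |0| = 0 ≤ 2√23 ≈ 9.5917 ✓.


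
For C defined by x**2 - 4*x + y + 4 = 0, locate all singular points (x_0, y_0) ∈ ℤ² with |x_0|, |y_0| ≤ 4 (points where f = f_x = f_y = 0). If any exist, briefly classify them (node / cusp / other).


No singular points in the scanned grid; C is smooth there.

Compute partial derivatives:
  f_x = 2*x - 4.
  f_y = 1.
f_y = 1 is a nonzero constant, so f_y never vanishes: no point (x, y) can satisfy f = f_x = f_y = 0. In particular no (x, y) ∈ {−4, ..., 4}² is singular; the curve is smooth.


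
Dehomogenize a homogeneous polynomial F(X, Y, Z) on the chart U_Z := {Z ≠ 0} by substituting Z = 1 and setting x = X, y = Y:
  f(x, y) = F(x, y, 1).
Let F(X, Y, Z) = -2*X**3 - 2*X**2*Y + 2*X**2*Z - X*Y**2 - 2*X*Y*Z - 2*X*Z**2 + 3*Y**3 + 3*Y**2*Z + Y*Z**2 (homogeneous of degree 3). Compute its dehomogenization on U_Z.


f(x, y) = -2*x**3 - 2*x**2*y + 2*x**2 - x*y**2 - 2*x*y - 2*x + 3*y**3 + 3*y**2 + y

On U_Z we set Z = 1. Each monomial c·X^i·Y^j·Z^k in F becomes c·x^i·y^j·1^k = c·x^i·y^j.
Substituting Z = 1: F(X, Y, 1) = -2*x**3 - 2*x**2*y + 2*x**2 - x*y**2 - 2*x*y - 2*x + 3*y**3 + 3*y**2 + y.
Note: deg(f) ≤ deg(F) = 3; strict inequality happens when F is divisible by Z (lost terms).


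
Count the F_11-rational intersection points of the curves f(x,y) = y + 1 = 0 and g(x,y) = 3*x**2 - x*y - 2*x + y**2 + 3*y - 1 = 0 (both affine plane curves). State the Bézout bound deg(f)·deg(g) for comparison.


Common zeros: {(6, 10), (9, 10)}; count = 2; Bézout bound = 2.

deg(f) = 1, deg(g) = 2, so Bézout bound = 2.
Scan x ∈ F_11. For each x, list the y ∈ F_11 with f(x, y) ≡ 0 and those with g(x, y) ≡ 0 (mod 11); the common zeros in that column are the intersection.
  x = 0: f ≡ 0 at y ∈ {10}; g ≡ 0 at y ∈ ∅; common: ∅.
  x = 1: f ≡ 0 at y ∈ {10}; g ≡ 0 at y ∈ {0, 9}; common: ∅.
  x = 2: f ≡ 0 at y ∈ {10}; g ≡ 0 at y ∈ ∅; common: ∅.
  x = 3: f ≡ 0 at y ∈ {10}; g ≡ 0 at y ∈ ∅; common: ∅.
  x = 4: f ≡ 0 at y ∈ {10}; g ≡ 0 at y ∈ ∅; common: ∅.
  x = 5: f ≡ 0 at y ∈ {10}; g ≡ 0 at y ∈ {6, 7}; common: ∅.
  x = 6: f ≡ 0 at y ∈ {10}; g ≡ 0 at y ∈ {4, 10}; common: {10}.
  x = 7: f ≡ 0 at y ∈ {10}; g ≡ 0 at y ∈ {0, 4}; common: ∅.
  x = 8: f ≡ 0 at y ∈ {10}; g ≡ 0 at y ∈ ∅; common: ∅.
  x = 9: f ≡ 0 at y ∈ {10}; g ≡ 0 at y ∈ {7, 10}; common: {10}.
  x = 10: f ≡ 0 at y ∈ {10}; g ≡ 0 at y ∈ {9}; common: ∅.
Collecting: common zeros = {(6, 10), (9, 10)}, so the count is 2.
Comparison with the Bézout bound: 2 ≤ 2 = deg(f)·deg(g), as expected for curves with no common component (the bound is attained).


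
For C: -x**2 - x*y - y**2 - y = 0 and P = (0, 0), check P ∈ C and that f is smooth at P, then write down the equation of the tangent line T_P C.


Tangent line at P: -y = 0.

Step 1: f(0, 0) = 0, so P lies on C.
Step 2: partial derivatives
  f_x(x, y) = -2*x - y, f_y(x, y) = -x - 2*y - 1.
  f_x(P) = 0, f_y(P) = -1 (gradient nonzero, so P is smooth).
Step 3: tangent line at P: 0·(x − 0) + -1·(y − 0) = 0.
Expanding: -y = 0.


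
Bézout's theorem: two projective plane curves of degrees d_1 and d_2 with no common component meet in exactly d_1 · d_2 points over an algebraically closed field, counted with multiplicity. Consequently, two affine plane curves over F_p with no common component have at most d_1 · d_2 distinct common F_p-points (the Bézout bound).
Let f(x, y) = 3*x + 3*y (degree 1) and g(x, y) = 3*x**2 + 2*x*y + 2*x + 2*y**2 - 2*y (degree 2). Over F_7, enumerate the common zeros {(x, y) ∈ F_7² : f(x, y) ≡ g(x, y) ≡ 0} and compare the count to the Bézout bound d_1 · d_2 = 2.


Common zeros: {(0, 0), (1, 6)}; count = 2; Bézout bound = 2.

deg(f) = 1, deg(g) = 2, so Bézout bound = 2.
Scan x ∈ F_7. For each x, list the y ∈ F_7 with f(x, y) ≡ 0 and those with g(x, y) ≡ 0 (mod 7); the common zeros in that column are the intersection.
  x = 0: f ≡ 0 at y ∈ {0}; g ≡ 0 at y ∈ {0, 1}; common: {0}.
  x = 1: f ≡ 0 at y ∈ {6}; g ≡ 0 at y ∈ {1, 6}; common: {6}.
  x = 2: f ≡ 0 at y ∈ {5}; g ≡ 0 at y ∈ {2, 4}; common: ∅.
  x = 3: f ≡ 0 at y ∈ {4}; g ≡ 0 at y ∈ {2, 3}; common: ∅.
  x = 4: f ≡ 0 at y ∈ {3}; g ≡ 0 at y ∈ {0, 4}; common: ∅.
  x = 5: f ≡ 0 at y ∈ {2}; g ≡ 0 at y ∈ {5}; common: ∅.
  x = 6: f ≡ 0 at y ∈ {1}; g ≡ 0 at y ∈ {3, 6}; common: ∅.
Collecting: common zeros = {(0, 0), (1, 6)}, so the count is 2.
Comparison with the Bézout bound: 2 ≤ 2 = deg(f)·deg(g), as expected for curves with no common component (the bound is attained).


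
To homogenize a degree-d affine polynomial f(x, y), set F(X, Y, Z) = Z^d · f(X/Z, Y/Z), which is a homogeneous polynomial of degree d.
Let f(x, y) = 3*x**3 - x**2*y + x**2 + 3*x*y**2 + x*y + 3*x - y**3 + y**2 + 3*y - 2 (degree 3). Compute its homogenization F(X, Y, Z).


F(X, Y, Z) = 3*X**3 - X**2*Y + X**2*Z + 3*X*Y**2 + X*Y*Z + 3*X*Z**2 - Y**3 + Y**2*Z + 3*Y*Z**2 - 2*Z**3

deg(f) = 3.
Substitute x = X/Z, y = Y/Z into f, then multiply by Z^3.
  monomial 3·x^3·y^0 ↦ 3·X^3·Y^0·Z^0.
  monomial -1·x^2·y^1 ↦ -1·X^2·Y^1·Z^0.
  monomial 1·x^2·y^0 ↦ 1·X^2·Y^0·Z^1.
  monomial 3·x^1·y^2 ↦ 3·X^1·Y^2·Z^0.
  monomial 1·x^1·y^1 ↦ 1·X^1·Y^1·Z^1.
  monomial 3·x^1·y^0 ↦ 3·X^1·Y^0·Z^2.
  monomial -1·x^0·y^3 ↦ -1·X^0·Y^3·Z^0.
  monomial 1·x^0·y^2 ↦ 1·X^0·Y^2·Z^1.
  monomial 3·x^0·y^1 ↦ 3·X^0·Y^1·Z^2.
  monomial -2·x^0·y^0 ↦ -2·X^0·Y^0·Z^3.
Collecting: F(X, Y, Z) = 3*X**3 - X**2*Y + X**2*Z + 3*X*Y**2 + X*Y*Z + 3*X*Z**2 - Y**3 + Y**2*Z + 3*Y*Z**2 - 2*Z**3.


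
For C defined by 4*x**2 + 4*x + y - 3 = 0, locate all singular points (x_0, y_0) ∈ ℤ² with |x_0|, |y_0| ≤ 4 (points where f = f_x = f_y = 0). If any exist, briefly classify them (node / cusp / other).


No singular points in the scanned grid; C is smooth there.

Compute partial derivatives:
  f_x = 8*x + 4.
  f_y = 1.
f_y = 1 is a nonzero constant, so f_y never vanishes: no point (x, y) can satisfy f = f_x = f_y = 0. In particular no (x, y) ∈ {−4, ..., 4}² is singular; the curve is smooth.


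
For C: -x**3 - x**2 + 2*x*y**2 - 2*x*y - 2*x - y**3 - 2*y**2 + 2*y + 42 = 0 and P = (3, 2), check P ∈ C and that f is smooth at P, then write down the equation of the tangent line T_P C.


Tangent line at P: 93 - 31*x = 0.

Step 1: f(3, 2) = 0, so P lies on C.
Step 2: partial derivatives
  f_x(x, y) = -3*x**2 - 2*x + 2*y**2 - 2*y - 2, f_y(x, y) = 4*x*y - 2*x - 3*y**2 - 4*y + 2.
  f_x(P) = -31, f_y(P) = 0 (gradient nonzero, so P is smooth).
Step 3: tangent line at P: -31·(x − 3) + 0·(y − 2) = 0.
Expanding: 93 - 31*x = 0.


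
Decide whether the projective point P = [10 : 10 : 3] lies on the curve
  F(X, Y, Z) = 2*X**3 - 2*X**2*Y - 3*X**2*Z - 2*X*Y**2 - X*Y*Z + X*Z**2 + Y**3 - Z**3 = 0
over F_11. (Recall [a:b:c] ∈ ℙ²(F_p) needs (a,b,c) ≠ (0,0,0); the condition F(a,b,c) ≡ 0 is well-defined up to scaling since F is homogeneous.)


F(10,10,3) ≡ 8 (mod 11); P is NOT on the curve.

Evaluate F(10, 10, 3) term-by-term (mod 11).
  2*X**3 ↦ 2·1000·1·1 = 2000
  -2*X**2*Y ↦ -2·100·10·1 = -2000
  -3*X**2*Z ↦ -3·100·1·3 = -900
  -2*X*Y**2 ↦ -2·10·100·1 = -2000
  -X*Y*Z ↦ -1·10·10·3 = -300
  X*Z**2 ↦ 1·10·1·9 = 90
  Y**3 ↦ 1·1·1000·1 = 1000
  -Z**3 ↦ -1·1·1·27 = -27
Sum: F(10, 10, 3) = (2000) + (-2000) + (-900) + (-2000) + (-300) + (90) + (1000) + (-27) = -2137.
Reducing mod 11: -2137 ≡ 8 (mod 11).
Since F(a, b, c) ≡ 8 ≠ 0 (mod 11), P does NOT lie on the curve.
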